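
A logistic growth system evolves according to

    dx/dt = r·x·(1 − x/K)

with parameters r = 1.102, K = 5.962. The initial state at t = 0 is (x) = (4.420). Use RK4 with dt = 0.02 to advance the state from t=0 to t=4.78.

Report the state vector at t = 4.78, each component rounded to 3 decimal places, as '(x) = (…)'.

(x) = (5.951)

t=0.000: state=(4.420)
step 1 (dt=0.02): k1=(1.260), k2=(1.253), k3=(1.253), k4=(1.246); state += dt/6·(k1+2k2+2k3+k4)
t=0.020: state=(4.445)
t=0.040: state=(4.470)
t=0.060: state=(4.494)
continuing one RK4 step at a time; state shown every 10 steps (Δt=0.2):
t=0.200: state=(4.658)
t=0.400: state=(4.869)
t=0.600: state=(5.052)
t=0.800: state=(5.209)
t=1.000: state=(5.343)
t=1.200: state=(5.455)
t=1.400: state=(5.548)
t=1.600: state=(5.625)
t=1.800: state=(5.689)
t=2.000: state=(5.741)
t=2.200: state=(5.783)
t=2.400: state=(5.818)
t=2.600: state=(5.846)
t=2.800: state=(5.868)
t=3.000: state=(5.887)
t=3.200: state=(5.901)
t=3.400: state=(5.913)
t=3.600: state=(5.923)
t=3.800: state=(5.931)
t=4.000: state=(5.937)
t=4.200: state=(5.942)
t=4.400: state=(5.946)
t=4.600: state=(5.949)
t=4.780: state=(5.951)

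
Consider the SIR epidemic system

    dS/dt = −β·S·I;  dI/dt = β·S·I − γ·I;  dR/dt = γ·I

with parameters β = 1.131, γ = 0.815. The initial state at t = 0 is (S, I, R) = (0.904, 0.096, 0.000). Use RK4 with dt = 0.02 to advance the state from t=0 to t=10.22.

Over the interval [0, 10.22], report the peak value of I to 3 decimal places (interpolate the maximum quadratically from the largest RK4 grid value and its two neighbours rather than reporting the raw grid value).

t=0.000: state=(0.904, 0.096, 0.000)
step 1 (dt=0.02): k1=(-0.098, 0.020, 0.078), k2=(-0.098, 0.020, 0.078), k3=(-0.098, 0.020, 0.078), k4=(-0.098, 0.020, 0.079); state += dt/6·(k1+2k2+2k3+k4)
t=0.020: state=(0.902, 0.096, 0.002)
t=0.040: state=(0.900, 0.097, 0.003)
t=0.060: state=(0.898, 0.097, 0.005)
continuing one RK4 step at a time; state shown every 25 steps (Δt=0.5):
t=0.500: state=(0.854, 0.105, 0.041)
t=1.000: state=(0.803, 0.112, 0.085)
t=1.500: state=(0.753, 0.115, 0.132)
t=2.000: state=(0.705, 0.116, 0.179)
t=2.500: state=(0.661, 0.113, 0.226)
t=3.000: state=(0.621, 0.108, 0.271)
t=3.500: state=(0.585, 0.101, 0.314)
t=4.000: state=(0.554, 0.093, 0.353)
t=4.500: state=(0.527, 0.084, 0.389)
t=5.000: state=(0.503, 0.075, 0.422)
t=5.500: state=(0.484, 0.066, 0.450)
t=6.000: state=(0.467, 0.057, 0.475)
t=6.500: state=(0.453, 0.049, 0.497)
t=7.000: state=(0.442, 0.042, 0.516)
t=7.500: state=(0.432, 0.036, 0.532)
t=8.000: state=(0.424, 0.031, 0.545)
t=8.500: state=(0.417, 0.026, 0.557)
t=9.000: state=(0.412, 0.022, 0.566)
t=9.500: state=(0.407, 0.018, 0.574)
t=10.000: state=(0.404, 0.015, 0.581)
t=10.220: state=(0.402, 0.014, 0.584)
largest grid value and its neighbours: I(1.820)=0.11601, I(1.840)=0.11601, I(1.860)=0.11600
parabola through these three points peaks at t≈1.837 with I≈0.11601

max I = 0.116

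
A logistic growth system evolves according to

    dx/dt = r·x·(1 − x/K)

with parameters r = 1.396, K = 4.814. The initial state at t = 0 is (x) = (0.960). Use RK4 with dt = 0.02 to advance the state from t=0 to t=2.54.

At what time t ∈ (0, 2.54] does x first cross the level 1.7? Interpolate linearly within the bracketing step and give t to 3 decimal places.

t=0.000: state=(0.960)
step 1 (dt=0.02): k1=(1.073), k2=(1.082), k3=(1.082), k4=(1.091); state += dt/6·(k1+2k2+2k3+k4)
t=0.020: state=(0.982)
t=0.040: state=(1.004)
t=0.060: state=(1.026)
continuing one RK4 step at a time; state shown every 5 steps (Δt=0.1):
t=0.100: state=(1.072)
t=0.200: state=(1.193)
t=0.300: state=(1.322)
t=0.400: state=(1.460)
t=0.500: state=(1.606)
t=0.560: state=(1.697)
next step: t=0.580: state=(1.728) — x has crossed 1.7
linear interpolation between t=0.560 (1.69682) and t=0.580 (1.72762) → t≈0.562

t = 0.562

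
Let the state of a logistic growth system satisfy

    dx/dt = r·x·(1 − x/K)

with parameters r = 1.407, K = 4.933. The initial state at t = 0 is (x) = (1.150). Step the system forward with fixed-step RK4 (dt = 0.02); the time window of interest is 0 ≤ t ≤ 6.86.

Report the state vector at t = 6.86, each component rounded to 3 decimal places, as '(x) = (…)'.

t=0.000: state=(1.150)
step 1 (dt=0.02): k1=(1.241), k2=(1.250), k3=(1.250), k4=(1.259); state += dt/6·(k1+2k2+2k3+k4)
t=0.020: state=(1.175)
t=0.040: state=(1.200)
t=0.060: state=(1.226)
continuing one RK4 step at a time; state shown every 25 steps (Δt=0.5):
t=0.500: state=(1.877)
t=1.000: state=(2.732)
t=1.500: state=(3.527)
t=2.000: state=(4.120)
t=2.500: state=(4.494)
t=3.000: state=(4.706)
t=3.500: state=(4.818)
t=4.000: state=(4.875)
t=4.500: state=(4.904)
t=5.000: state=(4.919)
t=5.500: state=(4.926)
t=6.000: state=(4.930)
t=6.500: state=(4.931)
t=6.860: state=(4.932)

(x) = (4.932)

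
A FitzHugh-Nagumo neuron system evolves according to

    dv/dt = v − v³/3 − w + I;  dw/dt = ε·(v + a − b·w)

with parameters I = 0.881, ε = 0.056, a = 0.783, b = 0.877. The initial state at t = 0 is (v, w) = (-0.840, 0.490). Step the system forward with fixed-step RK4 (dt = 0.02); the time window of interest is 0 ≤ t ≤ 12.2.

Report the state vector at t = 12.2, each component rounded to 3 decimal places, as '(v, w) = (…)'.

t=0.000: state=(-0.840, 0.490)
step 1 (dt=0.02): k1=(-0.251, -0.027), k2=(-0.252, -0.027), k3=(-0.252, -0.027), k4=(-0.252, -0.028); state += dt/6·(k1+2k2+2k3+k4)
t=0.020: state=(-0.845, 0.489)
t=0.040: state=(-0.850, 0.489)
t=0.060: state=(-0.855, 0.488)
continuing one RK4 step at a time; state shown every 25 steps (Δt=0.5):
t=0.500: state=(-0.969, 0.475)
t=1.000: state=(-1.094, 0.456)
t=1.500: state=(-1.197, 0.435)
t=2.000: state=(-1.272, 0.412)
t=2.500: state=(-1.316, 0.388)
t=3.000: state=(-1.337, 0.363)
t=3.500: state=(-1.341, 0.339)
t=4.000: state=(-1.334, 0.316)
t=4.500: state=(-1.319, 0.293)
t=5.000: state=(-1.300, 0.271)
t=5.500: state=(-1.278, 0.251)
t=6.000: state=(-1.252, 0.231)
t=6.500: state=(-1.225, 0.213)
t=7.000: state=(-1.197, 0.196)
t=7.500: state=(-1.166, 0.180)
t=8.000: state=(-1.133, 0.166)
t=8.500: state=(-1.099, 0.152)
t=9.000: state=(-1.061, 0.141)
t=9.500: state=(-1.021, 0.130)
t=10.000: state=(-0.976, 0.121)
t=10.500: state=(-0.926, 0.113)
t=11.000: state=(-0.869, 0.107)
t=11.500: state=(-0.801, 0.103)
t=12.000: state=(-0.719, 0.101)
t=12.200: state=(-0.680, 0.101)

(v, w) = (-0.680, 0.101)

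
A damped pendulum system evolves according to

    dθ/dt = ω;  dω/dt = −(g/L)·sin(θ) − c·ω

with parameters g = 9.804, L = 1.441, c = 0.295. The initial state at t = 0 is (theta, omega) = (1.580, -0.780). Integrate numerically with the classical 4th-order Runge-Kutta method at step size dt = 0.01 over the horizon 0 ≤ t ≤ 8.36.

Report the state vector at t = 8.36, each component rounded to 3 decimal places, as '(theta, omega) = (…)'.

t=0.000: state=(1.580, -0.780)
step 1 (dt=0.01): k1=(-0.780, -6.573), k2=(-0.813, -6.564), k3=(-0.813, -6.564), k4=(-0.846, -6.554); state += dt/6·(k1+2k2+2k3+k4)
t=0.010: state=(1.572, -0.846)
t=0.020: state=(1.563, -0.911)
t=0.030: state=(1.554, -0.976)
continuing one RK4 step at a time; state shown every 50 steps (Δt=0.5):
t=0.500: state=(0.456, -3.359)
t=1.000: state=(-1.029, -1.847)
t=1.500: state=(-1.134, 1.368)
t=2.000: state=(0.062, 2.819)
t=2.500: state=(1.014, 0.599)
t=3.000: state=(0.616, -1.978)
t=3.500: state=(-0.491, -1.831)
t=4.000: state=(-0.820, 0.595)
t=4.500: state=(-0.072, 1.983)
t=5.000: state=(0.666, 0.604)
t=5.500: state=(0.441, -1.346)
t=6.000: state=(-0.330, -1.296)
t=6.500: state=(-0.558, 0.454)
t=7.000: state=(-0.020, 1.379)
t=7.500: state=(0.471, 0.335)
t=8.000: state=(0.266, -1.007)
t=8.360: state=(-0.134, -1.053)

(theta, omega) = (-0.134, -1.053)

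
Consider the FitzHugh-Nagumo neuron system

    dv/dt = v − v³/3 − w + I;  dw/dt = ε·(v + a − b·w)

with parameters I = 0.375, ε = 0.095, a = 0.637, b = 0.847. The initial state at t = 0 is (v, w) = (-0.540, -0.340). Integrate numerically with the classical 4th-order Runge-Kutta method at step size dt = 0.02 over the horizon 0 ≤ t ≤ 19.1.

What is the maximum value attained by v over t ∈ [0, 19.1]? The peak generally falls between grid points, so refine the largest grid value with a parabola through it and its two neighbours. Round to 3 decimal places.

max v = 1.817

t=0.000: state=(-0.540, -0.340)
step 1 (dt=0.02): k1=(0.227, 0.037), k2=(0.229, 0.037), k3=(0.229, 0.037), k4=(0.230, 0.037); state += dt/6·(k1+2k2+2k3+k4)
t=0.020: state=(-0.535, -0.339)
t=0.040: state=(-0.531, -0.339)
t=0.060: state=(-0.526, -0.338)
continuing one RK4 step at a time; state shown every 50 steps (Δt=1):
t=1.000: state=(-0.221, -0.292)
t=2.000: state=(0.484, -0.203)
t=3.000: state=(1.546, -0.034)
t=4.000: state=(1.817, 0.186)
t=5.000: state=(1.763, 0.394)
t=6.000: state=(1.674, 0.578)
t=7.000: state=(1.578, 0.740)
t=8.000: state=(1.478, 0.881)
t=9.000: state=(1.370, 1.001)
t=10.000: state=(1.250, 1.101)
t=11.000: state=(1.111, 1.182)
t=12.000: state=(0.936, 1.243)
t=13.000: state=(0.678, 1.279)
t=14.000: state=(0.195, 1.281)
t=15.000: state=(-0.940, 1.212)
t=16.000: state=(-1.900, 1.035)
t=17.000: state=(-1.946, 0.836)
t=18.000: state=(-1.884, 0.654)
t=19.000: state=(-1.818, 0.493)
t=19.100: state=(-1.811, 0.478)
largest grid value and its neighbours: v(4.000)=1.81716, v(4.020)=1.81723, v(4.040)=1.81722
parabola through these three points peaks at t≈4.026 with v≈1.81724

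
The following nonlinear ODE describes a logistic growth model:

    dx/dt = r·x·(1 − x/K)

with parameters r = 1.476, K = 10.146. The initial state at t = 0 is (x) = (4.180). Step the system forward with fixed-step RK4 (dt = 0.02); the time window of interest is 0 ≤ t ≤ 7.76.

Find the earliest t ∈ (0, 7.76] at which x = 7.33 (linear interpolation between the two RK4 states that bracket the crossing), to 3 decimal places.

t = 0.889

t=0.000: state=(4.180)
step 1 (dt=0.02): k1=(3.628), k2=(3.637), k3=(3.637), k4=(3.646); state += dt/6·(k1+2k2+2k3+k4)
t=0.020: state=(4.253)
t=0.040: state=(4.326)
t=0.060: state=(4.399)
continuing one RK4 step at a time; state shown every 25 steps (Δt=0.5):
t=0.500: state=(6.031)
t=0.880: state=(7.302)
next step: t=0.900: state=(7.362) — x has crossed 7.33
linear interpolation between t=0.880 (7.30236) and t=0.900 (7.36239) → t≈0.889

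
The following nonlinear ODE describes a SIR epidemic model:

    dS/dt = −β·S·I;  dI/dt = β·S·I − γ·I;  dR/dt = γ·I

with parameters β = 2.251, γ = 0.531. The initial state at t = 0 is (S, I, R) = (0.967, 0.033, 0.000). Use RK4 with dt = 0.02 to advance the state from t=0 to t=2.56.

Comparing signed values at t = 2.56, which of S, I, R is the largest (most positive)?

t=0.000: state=(0.967, 0.033, 0.000)
step 1 (dt=0.02): k1=(-0.072, 0.054, 0.018), k2=(-0.073, 0.055, 0.018), k3=(-0.073, 0.055, 0.018), k4=(-0.074, 0.056, 0.018); state += dt/6·(k1+2k2+2k3+k4)
t=0.020: state=(0.966, 0.034, 0.000)
t=0.040: state=(0.964, 0.035, 0.001)
t=0.060: state=(0.962, 0.036, 0.001)
continuing one RK4 step at a time; state shown every 5 steps (Δt=0.1):
t=0.100: state=(0.959, 0.039, 0.002)
t=0.200: state=(0.950, 0.046, 0.004)
t=0.300: state=(0.940, 0.054, 0.007)
t=0.400: state=(0.927, 0.063, 0.010)
t=0.500: state=(0.913, 0.073, 0.013)
t=0.600: state=(0.897, 0.085, 0.018)
t=0.700: state=(0.879, 0.099, 0.023)
t=0.800: state=(0.858, 0.114, 0.028)
t=0.900: state=(0.835, 0.130, 0.035)
t=1.000: state=(0.809, 0.149, 0.042)
t=1.100: state=(0.781, 0.169, 0.050)
t=1.200: state=(0.750, 0.190, 0.060)
t=1.300: state=(0.717, 0.213, 0.071)
t=1.400: state=(0.681, 0.236, 0.083)
t=1.500: state=(0.644, 0.260, 0.096)
t=1.600: state=(0.606, 0.284, 0.110)
t=1.700: state=(0.567, 0.307, 0.126)
t=1.800: state=(0.528, 0.329, 0.143)
t=1.900: state=(0.489, 0.350, 0.161)
t=2.000: state=(0.451, 0.369, 0.180)
t=2.100: state=(0.414, 0.386, 0.200)
t=2.200: state=(0.379, 0.400, 0.221)
t=2.300: state=(0.346, 0.412, 0.242)
t=2.400: state=(0.315, 0.420, 0.264)
t=2.500: state=(0.286, 0.427, 0.287)
t=2.560: state=(0.270, 0.429, 0.301)
compare at T: S=0.270, I=0.429, R=0.301

largest component: I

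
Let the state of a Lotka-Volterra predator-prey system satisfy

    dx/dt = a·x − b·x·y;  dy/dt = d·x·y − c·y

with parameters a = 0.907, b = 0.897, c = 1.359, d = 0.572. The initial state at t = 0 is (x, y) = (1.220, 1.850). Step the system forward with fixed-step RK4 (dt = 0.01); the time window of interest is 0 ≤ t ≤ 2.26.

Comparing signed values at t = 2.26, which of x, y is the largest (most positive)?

t=0.000: state=(1.220, 1.850)
step 1 (dt=0.01): k1=(-0.918, -1.223), k2=(-0.908, -1.224), k3=(-0.908, -1.224), k4=(-0.898, -1.225); state += dt/6·(k1+2k2+2k3+k4)
t=0.010: state=(1.211, 1.838)
t=0.020: state=(1.202, 1.826)
t=0.030: state=(1.193, 1.813)
continuing one RK4 step at a time; state shown every 10 steps (Δt=0.1):
t=0.100: state=(1.138, 1.727)
t=0.200: state=(1.073, 1.606)
t=0.300: state=(1.022, 1.489)
t=0.400: state=(0.985, 1.376)
t=0.500: state=(0.958, 1.270)
t=0.600: state=(0.940, 1.170)
t=0.700: state=(0.930, 1.078)
t=0.800: state=(0.928, 0.992)
t=0.900: state=(0.933, 0.913)
t=1.000: state=(0.945, 0.841)
t=1.100: state=(0.962, 0.775)
t=1.200: state=(0.985, 0.716)
t=1.300: state=(1.014, 0.661)
t=1.400: state=(1.049, 0.613)
t=1.500: state=(1.089, 0.568)
t=1.600: state=(1.136, 0.529)
t=1.700: state=(1.188, 0.493)
t=1.800: state=(1.246, 0.462)
t=1.900: state=(1.311, 0.433)
t=2.000: state=(1.382, 0.409)
t=2.100: state=(1.460, 0.387)
t=2.200: state=(1.545, 0.368)
t=2.260: state=(1.600, 0.358)
compare at T: x=1.600, y=0.358

largest component: x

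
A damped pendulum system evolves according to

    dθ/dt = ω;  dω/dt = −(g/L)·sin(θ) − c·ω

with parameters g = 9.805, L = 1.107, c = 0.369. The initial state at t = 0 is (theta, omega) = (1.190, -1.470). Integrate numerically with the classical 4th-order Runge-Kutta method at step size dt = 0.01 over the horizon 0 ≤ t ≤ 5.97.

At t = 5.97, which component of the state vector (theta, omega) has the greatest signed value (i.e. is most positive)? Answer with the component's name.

t=0.000: state=(1.190, -1.470)
step 1 (dt=0.01): k1=(-1.470, -7.680), k2=(-1.508, -7.642), k3=(-1.508, -7.641), k4=(-1.546, -7.602); state += dt/6·(k1+2k2+2k3+k4)
t=0.010: state=(1.175, -1.546)
t=0.020: state=(1.159, -1.622)
t=0.030: state=(1.142, -1.697)
continuing one RK4 step at a time; state shown every 20 steps (Δt=0.2):
t=0.200: state=(0.756, -2.784)
t=0.400: state=(0.129, -3.313)
t=0.600: state=(-0.495, -2.749)
t=0.800: state=(-0.919, -1.421)
t=1.000: state=(-1.049, 0.126)
t=1.200: state=(-0.878, 1.539)
t=1.400: state=(-0.463, 2.501)
t=1.600: state=(0.068, 2.654)
t=1.800: state=(0.539, 1.935)
t=2.000: state=(0.808, 0.707)
t=2.200: state=(0.816, -0.608)
t=2.400: state=(0.580, -1.682)
t=2.600: state=(0.181, -2.202)
t=2.800: state=(-0.250, -1.976)
t=3.000: state=(-0.568, -1.134)
t=3.200: state=(-0.686, -0.026)
t=3.400: state=(-0.583, 1.011)
t=3.600: state=(-0.305, 1.685)
t=3.800: state=(0.052, 1.779)
t=4.000: state=(0.366, 1.283)
t=4.200: state=(0.540, 0.421)
t=4.400: state=(0.531, -0.503)
t=4.600: state=(0.353, -1.213)
t=4.800: state=(0.074, -1.493)
t=5.000: state=(-0.209, -1.263)
t=5.200: state=(-0.404, -0.639)
t=5.400: state=(-0.455, 0.138)
t=5.600: state=(-0.356, 0.818)
t=5.800: state=(-0.148, 1.193)
t=5.970: state=(0.058, 1.184)
compare at T: theta=0.058, omega=1.184

largest component: omega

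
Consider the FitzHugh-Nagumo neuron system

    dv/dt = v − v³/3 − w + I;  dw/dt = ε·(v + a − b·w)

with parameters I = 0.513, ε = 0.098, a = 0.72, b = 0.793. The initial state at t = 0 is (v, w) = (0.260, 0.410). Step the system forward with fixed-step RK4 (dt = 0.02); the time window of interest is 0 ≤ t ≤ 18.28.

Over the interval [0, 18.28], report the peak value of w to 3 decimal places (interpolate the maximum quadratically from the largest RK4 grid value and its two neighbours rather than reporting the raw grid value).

max w = 1.437

t=0.000: state=(0.260, 0.410)
step 1 (dt=0.02): k1=(0.357, 0.064), k2=(0.360, 0.064), k3=(0.360, 0.064), k4=(0.363, 0.065); state += dt/6·(k1+2k2+2k3+k4)
t=0.020: state=(0.267, 0.411)
t=0.040: state=(0.275, 0.413)
t=0.060: state=(0.282, 0.414)
continuing one RK4 step at a time; state shown every 50 steps (Δt=1):
t=1.000: state=(0.763, 0.493)
t=2.000: state=(1.349, 0.626)
t=3.000: state=(1.549, 0.787)
t=4.000: state=(1.517, 0.941)
t=5.000: state=(1.425, 1.078)
t=6.000: state=(1.312, 1.194)
t=7.000: state=(1.179, 1.290)
t=8.000: state=(1.016, 1.365)
t=9.000: state=(0.791, 1.417)
t=10.000: state=(0.407, 1.437)
t=11.000: state=(-0.471, 1.400)
t=12.000: state=(-1.756, 1.252)
t=13.000: state=(-1.961, 1.046)
t=14.000: state=(-1.908, 0.853)
t=15.000: state=(-1.840, 0.680)
t=16.000: state=(-1.772, 0.527)
t=17.000: state=(-1.704, 0.392)
t=18.000: state=(-1.638, 0.273)
t=18.280: state=(-1.619, 0.242)
largest grid value and its neighbours: w(9.960)=1.43725, w(9.980)=1.43725, w(10.000)=1.43724
parabola through these three points peaks at t≈9.977 with w≈1.43725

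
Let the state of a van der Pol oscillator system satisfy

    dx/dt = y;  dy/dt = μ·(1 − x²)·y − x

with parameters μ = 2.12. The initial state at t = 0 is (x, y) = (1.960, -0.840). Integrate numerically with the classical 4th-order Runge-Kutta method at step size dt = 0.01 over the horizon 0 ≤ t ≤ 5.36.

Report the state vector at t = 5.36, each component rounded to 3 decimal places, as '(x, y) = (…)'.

(x, y) = (-1.193, 0.680)

t=0.000: state=(1.960, -0.840)
step 1 (dt=0.01): k1=(-0.840, 3.100), k2=(-0.824, 2.982), k3=(-0.825, 2.986), k4=(-0.810, 2.873); state += dt/6·(k1+2k2+2k3+k4)
t=0.010: state=(1.952, -0.810)
t=0.020: state=(1.944, -0.782)
t=0.030: state=(1.936, -0.757)
continuing one RK4 step at a time; state shown every 20 steps (Δt=0.2):
t=0.200: state=(1.832, -0.514)
t=0.400: state=(1.739, -0.438)
t=0.600: state=(1.652, -0.433)
t=0.800: state=(1.564, -0.457)
t=1.000: state=(1.468, -0.498)
t=1.200: state=(1.363, -0.557)
t=1.400: state=(1.244, -0.641)
t=1.600: state=(1.104, -0.764)
t=1.800: state=(0.934, -0.953)
t=2.000: state=(0.715, -1.266)
t=2.200: state=(0.412, -1.814)
t=2.400: state=(-0.037, -2.758)
t=2.600: state=(-0.706, -3.856)
t=2.800: state=(-1.464, -3.275)
t=3.000: state=(-1.906, -1.190)
t=3.200: state=(-2.018, -0.120)
t=3.400: state=(-2.004, 0.193)
t=3.600: state=(-1.955, 0.284)
t=3.800: state=(-1.894, 0.320)
t=4.000: state=(-1.827, 0.345)
t=4.200: state=(-1.756, 0.369)
t=4.400: state=(-1.679, 0.396)
t=4.600: state=(-1.597, 0.430)
t=4.800: state=(-1.507, 0.471)
t=5.000: state=(-1.407, 0.526)
t=5.200: state=(-1.295, 0.600)
t=5.360: state=(-1.193, 0.680)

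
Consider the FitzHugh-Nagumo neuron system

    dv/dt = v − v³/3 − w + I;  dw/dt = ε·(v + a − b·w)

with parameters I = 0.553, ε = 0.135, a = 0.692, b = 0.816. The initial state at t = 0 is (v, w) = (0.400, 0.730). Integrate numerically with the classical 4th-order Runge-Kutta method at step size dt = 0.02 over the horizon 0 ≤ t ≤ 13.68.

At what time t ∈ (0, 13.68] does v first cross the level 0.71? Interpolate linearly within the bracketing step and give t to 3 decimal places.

t = 1.176

t=0.000: state=(0.400, 0.730)
step 1 (dt=0.02): k1=(0.202, 0.067), k2=(0.203, 0.067), k3=(0.203, 0.067), k4=(0.204, 0.067); state += dt/6·(k1+2k2+2k3+k4)
t=0.020: state=(0.404, 0.731)
t=0.040: state=(0.408, 0.733)
t=0.060: state=(0.412, 0.734)
continuing one RK4 step at a time; state shown every 25 steps (Δt=0.5):
t=0.500: state=(0.514, 0.766)
t=1.000: state=(0.655, 0.809)
t=1.160: state=(0.705, 0.824)
next step: t=1.180: state=(0.711, 0.826) — v has crossed 0.71
linear interpolation between t=1.160 (0.70483) and t=1.180 (0.71118) → t≈1.176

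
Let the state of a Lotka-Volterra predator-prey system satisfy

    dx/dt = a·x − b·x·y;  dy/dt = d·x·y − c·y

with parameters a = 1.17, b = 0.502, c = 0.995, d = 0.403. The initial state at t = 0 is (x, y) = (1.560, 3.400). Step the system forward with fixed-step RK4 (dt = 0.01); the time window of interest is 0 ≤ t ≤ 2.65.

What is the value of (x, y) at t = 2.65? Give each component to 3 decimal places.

(x, y) = (2.375, 1.254)

t=0.000: state=(1.560, 3.400)
step 1 (dt=0.01): k1=(-0.837, -1.245), k2=(-0.830, -1.249), k3=(-0.830, -1.249), k4=(-0.823, -1.252); state += dt/6·(k1+2k2+2k3+k4)
t=0.010: state=(1.552, 3.388)
t=0.020: state=(1.544, 3.375)
t=0.030: state=(1.536, 3.362)
continuing one RK4 step at a time; state shown every 10 steps (Δt=0.1):
t=0.100: state=(1.483, 3.272)
t=0.200: state=(1.419, 3.141)
t=0.300: state=(1.367, 3.007)
t=0.400: state=(1.326, 2.874)
t=0.500: state=(1.295, 2.743)
t=0.600: state=(1.272, 2.615)
t=0.700: state=(1.258, 2.491)
t=0.800: state=(1.252, 2.372)
t=0.900: state=(1.253, 2.259)
t=1.000: state=(1.261, 2.151)
t=1.100: state=(1.275, 2.049)
t=1.200: state=(1.297, 1.954)
t=1.300: state=(1.325, 1.865)
t=1.400: state=(1.359, 1.782)
t=1.500: state=(1.399, 1.705)
t=1.600: state=(1.447, 1.635)
t=1.700: state=(1.501, 1.570)
t=1.800: state=(1.561, 1.512)
t=1.900: state=(1.629, 1.460)
t=2.000: state=(1.704, 1.413)
t=2.100: state=(1.786, 1.373)
t=2.200: state=(1.876, 1.338)
t=2.300: state=(1.973, 1.309)
t=2.400: state=(2.078, 1.285)
t=2.500: state=(2.191, 1.268)
t=2.600: state=(2.312, 1.257)
t=2.650: state=(2.375, 1.254)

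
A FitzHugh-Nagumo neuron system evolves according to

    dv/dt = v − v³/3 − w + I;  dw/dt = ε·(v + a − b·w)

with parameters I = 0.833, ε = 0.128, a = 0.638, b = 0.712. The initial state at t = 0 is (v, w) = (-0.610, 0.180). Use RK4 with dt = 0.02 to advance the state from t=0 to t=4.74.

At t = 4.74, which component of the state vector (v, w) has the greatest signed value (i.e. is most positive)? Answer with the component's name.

largest component: v

t=0.000: state=(-0.610, 0.180)
step 1 (dt=0.02): k1=(0.119, -0.013), k2=(0.120, -0.013), k3=(0.120, -0.013), k4=(0.120, -0.012); state += dt/6·(k1+2k2+2k3+k4)
t=0.020: state=(-0.608, 0.180)
t=0.040: state=(-0.605, 0.180)
t=0.060: state=(-0.603, 0.179)
continuing one RK4 step at a time; state shown every 10 steps (Δt=0.2):
t=0.200: state=(-0.584, 0.178)
t=0.400: state=(-0.555, 0.176)
t=0.600: state=(-0.521, 0.176)
t=0.800: state=(-0.481, 0.176)
t=1.000: state=(-0.435, 0.177)
t=1.200: state=(-0.381, 0.180)
t=1.400: state=(-0.318, 0.184)
t=1.600: state=(-0.244, 0.190)
t=1.800: state=(-0.156, 0.197)
t=2.000: state=(-0.050, 0.207)
t=2.200: state=(0.076, 0.220)
t=2.400: state=(0.226, 0.236)
t=2.600: state=(0.404, 0.256)
t=2.800: state=(0.609, 0.280)
t=3.000: state=(0.835, 0.310)
t=3.200: state=(1.068, 0.344)
t=3.400: state=(1.288, 0.384)
t=3.600: state=(1.472, 0.429)
t=3.800: state=(1.611, 0.476)
t=4.000: state=(1.704, 0.526)
t=4.200: state=(1.759, 0.577)
t=4.400: state=(1.787, 0.628)
t=4.600: state=(1.798, 0.678)
t=4.740: state=(1.797, 0.713)
compare at T: v=1.797, w=0.713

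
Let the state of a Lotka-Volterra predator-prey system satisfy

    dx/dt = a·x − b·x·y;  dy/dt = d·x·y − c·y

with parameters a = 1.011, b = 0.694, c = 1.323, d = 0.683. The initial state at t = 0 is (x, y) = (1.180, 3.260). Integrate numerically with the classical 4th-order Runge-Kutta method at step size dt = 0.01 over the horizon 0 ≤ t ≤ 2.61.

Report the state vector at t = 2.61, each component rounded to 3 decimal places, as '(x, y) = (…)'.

(x, y) = (1.298, 0.454)

t=0.000: state=(1.180, 3.260)
step 1 (dt=0.01): k1=(-1.477, -1.686), k2=(-1.461, -1.698), k3=(-1.461, -1.697), k4=(-1.445, -1.709); state += dt/6·(k1+2k2+2k3+k4)
t=0.010: state=(1.165, 3.243)
t=0.020: state=(1.151, 3.226)
t=0.030: state=(1.137, 3.208)
continuing one RK4 step at a time; state shown every 10 steps (Δt=0.1):
t=0.100: state=(1.048, 3.081)
t=0.200: state=(0.942, 2.889)
t=0.300: state=(0.859, 2.691)
t=0.400: state=(0.794, 2.494)
t=0.500: state=(0.744, 2.303)
t=0.600: state=(0.706, 2.120)
t=0.700: state=(0.678, 1.947)
t=0.800: state=(0.659, 1.785)
t=0.900: state=(0.648, 1.635)
t=1.000: state=(0.643, 1.497)
t=1.100: state=(0.644, 1.370)
t=1.200: state=(0.650, 1.255)
t=1.300: state=(0.662, 1.150)
t=1.400: state=(0.679, 1.054)
t=1.500: state=(0.700, 0.968)
t=1.600: state=(0.726, 0.890)
t=1.700: state=(0.757, 0.821)
t=1.800: state=(0.793, 0.758)
t=1.900: state=(0.834, 0.702)
t=2.000: state=(0.880, 0.652)
t=2.100: state=(0.932, 0.608)
t=2.200: state=(0.990, 0.569)
t=2.300: state=(1.055, 0.534)
t=2.400: state=(1.126, 0.504)
t=2.500: state=(1.204, 0.478)
t=2.600: state=(1.289, 0.456)
t=2.610: state=(1.298, 0.454)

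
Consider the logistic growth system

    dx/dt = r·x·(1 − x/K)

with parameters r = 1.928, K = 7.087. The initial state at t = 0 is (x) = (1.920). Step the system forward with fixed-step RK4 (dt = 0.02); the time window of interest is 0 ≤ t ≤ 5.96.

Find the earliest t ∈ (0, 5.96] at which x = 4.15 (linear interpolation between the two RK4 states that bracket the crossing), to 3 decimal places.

t=0.000: state=(1.920)
step 1 (dt=0.02): k1=(2.699), k2=(2.723), k3=(2.723), k4=(2.746); state += dt/6·(k1+2k2+2k3+k4)
t=0.020: state=(1.974)
t=0.040: state=(2.030)
t=0.060: state=(2.086)
continuing one RK4 step at a time; state shown every 10 steps (Δt=0.2):
t=0.200: state=(2.504)
t=0.400: state=(3.157)
t=0.600: state=(3.838)
t=0.680: state=(4.108)
next step: t=0.700: state=(4.174) — x has crossed 4.15
linear interpolation between t=0.680 (4.10752) and t=0.700 (4.17390) → t≈0.693

t = 0.693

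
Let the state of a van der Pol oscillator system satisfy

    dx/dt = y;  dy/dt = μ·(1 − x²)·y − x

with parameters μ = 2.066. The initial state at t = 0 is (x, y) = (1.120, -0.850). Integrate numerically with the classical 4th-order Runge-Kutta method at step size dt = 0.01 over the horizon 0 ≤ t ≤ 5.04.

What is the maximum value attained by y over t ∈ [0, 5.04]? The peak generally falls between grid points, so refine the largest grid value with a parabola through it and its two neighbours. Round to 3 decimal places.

t=0.000: state=(1.120, -0.850)
step 1 (dt=0.01): k1=(-0.850, -0.673), k2=(-0.853, -0.684), k3=(-0.853, -0.684), k4=(-0.857, -0.695); state += dt/6·(k1+2k2+2k3+k4)
t=0.010: state=(1.111, -0.857)
t=0.020: state=(1.103, -0.864)
t=0.030: state=(1.094, -0.871)
continuing one RK4 step at a time; state shown every 20 steps (Δt=0.2):
t=0.200: state=(0.933, -1.034)
t=0.400: state=(0.697, -1.360)
t=0.600: state=(0.373, -1.941)
t=0.800: state=(-0.107, -2.925)
t=1.000: state=(-0.803, -3.920)
t=1.200: state=(-1.543, -3.039)
t=1.400: state=(-1.938, -1.015)
t=1.600: state=(-2.029, -0.067)
t=1.800: state=(-2.009, 0.210)
t=2.000: state=(-1.957, 0.293)
t=2.200: state=(-1.894, 0.329)
t=2.400: state=(-1.826, 0.354)
t=2.600: state=(-1.753, 0.379)
t=2.800: state=(-1.674, 0.407)
t=3.000: state=(-1.589, 0.442)
t=3.200: state=(-1.497, 0.486)
t=3.400: state=(-1.394, 0.544)
t=3.600: state=(-1.278, 0.623)
t=3.800: state=(-1.143, 0.735)
t=4.000: state=(-0.980, 0.905)
t=4.200: state=(-0.774, 1.178)
t=4.400: state=(-0.496, 1.646)
t=4.600: state=(-0.092, 2.457)
t=4.800: state=(0.510, 3.573)
t=5.000: state=(1.270, 3.646)
t=5.040: state=(1.410, 3.361)
largest grid value and its neighbours: y(4.900)=3.89207, y(4.910)=3.89733, y(4.920)=3.89641
parabola through these three points peaks at t≈4.914 with y≈3.89771

max y = 3.898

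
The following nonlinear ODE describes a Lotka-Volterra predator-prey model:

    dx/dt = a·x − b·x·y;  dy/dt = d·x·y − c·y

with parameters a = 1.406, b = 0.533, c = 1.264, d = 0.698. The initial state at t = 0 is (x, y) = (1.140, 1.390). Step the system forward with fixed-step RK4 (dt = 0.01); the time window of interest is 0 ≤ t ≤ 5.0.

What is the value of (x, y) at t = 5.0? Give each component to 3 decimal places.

t=0.000: state=(1.140, 1.390)
step 1 (dt=0.01): k1=(0.758, -0.651), k2=(0.763, -0.646), k3=(0.763, -0.646), k4=(0.767, -0.641); state += dt/6·(k1+2k2+2k3+k4)
t=0.010: state=(1.148, 1.384)
t=0.020: state=(1.155, 1.377)
t=0.030: state=(1.163, 1.371)
continuing one RK4 step at a time; state shown every 20 steps (Δt=0.2):
t=0.200: state=(1.310, 1.280)
t=0.400: state=(1.520, 1.211)
t=0.600: state=(1.774, 1.183)
t=0.800: state=(2.070, 1.201)
t=1.000: state=(2.405, 1.274)
t=1.200: state=(2.762, 1.419)
t=1.400: state=(3.108, 1.661)
t=1.600: state=(3.386, 2.032)
t=1.800: state=(3.517, 2.560)
t=2.000: state=(3.424, 3.237)
t=2.200: state=(3.088, 3.971)
t=2.400: state=(2.588, 4.588)
t=2.600: state=(2.058, 4.926)
t=2.800: state=(1.608, 4.935)
t=3.000: state=(1.273, 4.680)
t=3.200: state=(1.046, 4.269)
t=3.400: state=(0.901, 3.795)
t=3.600: state=(0.817, 3.321)
t=3.800: state=(0.778, 2.881)
t=4.000: state=(0.775, 2.493)
t=4.200: state=(0.801, 2.160)
t=4.400: state=(0.856, 1.883)
t=4.600: state=(0.939, 1.657)
t=4.800: state=(1.053, 1.478)
t=5.000: state=(1.201, 1.343)

(x, y) = (1.201, 1.343)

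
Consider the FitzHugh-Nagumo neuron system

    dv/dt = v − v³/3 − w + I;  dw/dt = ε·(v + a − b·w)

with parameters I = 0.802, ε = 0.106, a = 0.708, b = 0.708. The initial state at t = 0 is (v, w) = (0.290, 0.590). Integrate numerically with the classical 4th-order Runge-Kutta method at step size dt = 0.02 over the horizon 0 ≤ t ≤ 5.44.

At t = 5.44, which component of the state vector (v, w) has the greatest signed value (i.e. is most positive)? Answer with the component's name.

t=0.000: state=(0.290, 0.590)
step 1 (dt=0.02): k1=(0.494, 0.062), k2=(0.498, 0.062), k3=(0.498, 0.062), k4=(0.502, 0.062); state += dt/6·(k1+2k2+2k3+k4)
t=0.020: state=(0.300, 0.591)
t=0.040: state=(0.310, 0.592)
t=0.060: state=(0.320, 0.594)
continuing one RK4 step at a time; state shown every 10 steps (Δt=0.2):
t=0.200: state=(0.397, 0.603)
t=0.400: state=(0.520, 0.619)
t=0.600: state=(0.659, 0.637)
t=0.800: state=(0.810, 0.658)
t=1.000: state=(0.967, 0.682)
t=1.200: state=(1.121, 0.708)
t=1.400: state=(1.262, 0.738)
t=1.600: state=(1.381, 0.769)
t=1.800: state=(1.475, 0.803)
t=2.000: state=(1.544, 0.838)
t=2.200: state=(1.589, 0.873)
t=2.400: state=(1.617, 0.909)
t=2.600: state=(1.631, 0.944)
t=2.800: state=(1.635, 0.980)
t=3.000: state=(1.632, 1.014)
t=3.200: state=(1.624, 1.048)
t=3.400: state=(1.612, 1.082)
t=3.600: state=(1.598, 1.114)
t=3.800: state=(1.583, 1.146)
t=4.000: state=(1.565, 1.177)
t=4.200: state=(1.547, 1.207)
t=4.400: state=(1.528, 1.236)
t=4.600: state=(1.509, 1.265)
t=4.800: state=(1.489, 1.292)
t=5.000: state=(1.468, 1.319)
t=5.200: state=(1.447, 1.345)
t=5.400: state=(1.426, 1.370)
t=5.440: state=(1.421, 1.375)
compare at T: v=1.421, w=1.375

largest component: v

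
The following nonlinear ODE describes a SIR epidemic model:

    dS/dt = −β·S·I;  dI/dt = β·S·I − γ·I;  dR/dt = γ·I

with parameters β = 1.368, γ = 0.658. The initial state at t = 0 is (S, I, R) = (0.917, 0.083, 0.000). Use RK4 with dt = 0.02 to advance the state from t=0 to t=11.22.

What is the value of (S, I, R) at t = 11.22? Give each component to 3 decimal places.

(S, I, R) = (0.167, 0.014, 0.819)

t=0.000: state=(0.917, 0.083, 0.000)
step 1 (dt=0.02): k1=(-0.104, 0.050, 0.055), k2=(-0.105, 0.050, 0.055), k3=(-0.105, 0.050, 0.055), k4=(-0.105, 0.050, 0.055); state += dt/6·(k1+2k2+2k3+k4)
t=0.020: state=(0.915, 0.084, 0.001)
t=0.040: state=(0.913, 0.085, 0.002)
t=0.060: state=(0.911, 0.086, 0.003)
continuing one RK4 step at a time; state shown every 25 steps (Δt=0.5):
t=0.500: state=(0.859, 0.110, 0.032)
t=1.000: state=(0.789, 0.139, 0.072)
t=1.500: state=(0.710, 0.167, 0.123)
t=2.000: state=(0.629, 0.190, 0.182)
t=2.500: state=(0.549, 0.204, 0.247)
t=3.000: state=(0.476, 0.209, 0.315)
t=3.500: state=(0.414, 0.203, 0.383)
t=4.000: state=(0.361, 0.191, 0.448)
t=4.500: state=(0.319, 0.173, 0.508)
t=5.000: state=(0.285, 0.153, 0.562)
t=5.500: state=(0.259, 0.133, 0.609)
t=6.000: state=(0.238, 0.113, 0.649)
t=6.500: state=(0.222, 0.095, 0.683)
t=7.000: state=(0.209, 0.079, 0.712)
t=7.500: state=(0.199, 0.066, 0.736)
t=8.000: state=(0.191, 0.054, 0.755)
t=8.500: state=(0.184, 0.044, 0.771)
t=9.000: state=(0.179, 0.036, 0.785)
t=9.500: state=(0.176, 0.029, 0.795)
t=10.000: state=(0.172, 0.024, 0.804)
t=10.500: state=(0.170, 0.019, 0.811)
t=11.000: state=(0.168, 0.015, 0.817)
t=11.220: state=(0.167, 0.014, 0.819)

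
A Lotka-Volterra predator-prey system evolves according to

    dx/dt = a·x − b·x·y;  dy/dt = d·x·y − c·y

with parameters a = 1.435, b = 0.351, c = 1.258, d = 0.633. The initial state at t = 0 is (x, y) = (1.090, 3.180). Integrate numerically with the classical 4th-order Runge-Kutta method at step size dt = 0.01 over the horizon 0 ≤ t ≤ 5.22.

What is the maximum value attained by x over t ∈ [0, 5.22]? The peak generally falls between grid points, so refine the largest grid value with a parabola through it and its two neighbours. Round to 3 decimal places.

t=0.000: state=(1.090, 3.180)
step 1 (dt=0.01): k1=(0.348, -1.806), k2=(0.352, -1.798), k3=(0.352, -1.798), k4=(0.356, -1.789); state += dt/6·(k1+2k2+2k3+k4)
t=0.010: state=(1.094, 3.162)
t=0.020: state=(1.097, 3.144)
t=0.030: state=(1.101, 3.127)
continuing one RK4 step at a time; state shown every 20 steps (Δt=0.2):
t=0.200: state=(1.176, 2.853)
t=0.400: state=(1.294, 2.593)
t=0.600: state=(1.448, 2.397)
t=0.800: state=(1.639, 2.265)
t=1.000: state=(1.868, 2.198)
t=1.200: state=(2.133, 2.201)
t=1.400: state=(2.430, 2.284)
t=1.600: state=(2.742, 2.464)
t=1.800: state=(3.044, 2.764)
t=2.000: state=(3.291, 3.212)
t=2.200: state=(3.428, 3.827)
t=2.400: state=(3.402, 4.594)
t=2.600: state=(3.188, 5.432)
t=2.800: state=(2.822, 6.186)
t=3.000: state=(2.389, 6.691)
t=3.200: state=(1.974, 6.854)
t=3.400: state=(1.633, 6.690)
t=3.600: state=(1.378, 6.288)
t=3.800: state=(1.203, 5.753)
t=4.000: state=(1.092, 5.169)
t=4.200: state=(1.033, 4.596)
t=4.400: state=(1.016, 4.067)
t=4.600: state=(1.035, 3.599)
t=4.800: state=(1.086, 3.199)
t=5.000: state=(1.170, 2.869)
t=5.200: state=(1.287, 2.605)
t=5.220: state=(1.301, 2.582)
largest grid value and its neighbours: x(2.260)=3.43963, x(2.270)=3.43995, x(2.280)=3.43981
parabola through these three points peaks at t≈2.272 with x≈3.43996

max x = 3.440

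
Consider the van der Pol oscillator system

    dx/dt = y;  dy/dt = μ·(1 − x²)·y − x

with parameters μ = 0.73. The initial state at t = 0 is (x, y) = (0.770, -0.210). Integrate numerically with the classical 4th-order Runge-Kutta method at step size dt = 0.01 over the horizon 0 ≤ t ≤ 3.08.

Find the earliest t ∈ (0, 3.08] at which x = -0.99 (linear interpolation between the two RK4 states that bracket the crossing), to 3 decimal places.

t=0.000: state=(0.770, -0.210)
step 1 (dt=0.01): k1=(-0.210, -0.832), k2=(-0.214, -0.833), k3=(-0.214, -0.833), k4=(-0.218, -0.833); state += dt/6·(k1+2k2+2k3+k4)
t=0.010: state=(0.768, -0.218)
t=0.020: state=(0.766, -0.227)
t=0.030: state=(0.763, -0.235)
continuing one RK4 step at a time; state shown every 10 steps (Δt=0.1):
t=0.100: state=(0.745, -0.294)
t=0.200: state=(0.711, -0.378)
t=0.300: state=(0.669, -0.463)
t=0.400: state=(0.619, -0.549)
t=0.500: state=(0.559, -0.636)
t=0.600: state=(0.491, -0.725)
t=0.700: state=(0.414, -0.815)
t=0.800: state=(0.328, -0.906)
t=0.900: state=(0.233, -0.999)
t=1.000: state=(0.128, -1.090)
t=1.100: state=(0.015, -1.180)
t=1.200: state=(-0.107, -1.264)
t=1.300: state=(-0.238, -1.339)
t=1.400: state=(-0.375, -1.399)
t=1.500: state=(-0.517, -1.438)
t=1.600: state=(-0.661, -1.448)
t=1.700: state=(-0.805, -1.423)
t=1.800: state=(-0.945, -1.359)
t=1.830: state=(-0.985, -1.332)
next step: t=1.840: state=(-0.998, -1.322) — x has crossed -0.99
linear interpolation between t=1.830 (-0.98488) and t=1.840 (-0.99815) → t≈1.834

t = 1.834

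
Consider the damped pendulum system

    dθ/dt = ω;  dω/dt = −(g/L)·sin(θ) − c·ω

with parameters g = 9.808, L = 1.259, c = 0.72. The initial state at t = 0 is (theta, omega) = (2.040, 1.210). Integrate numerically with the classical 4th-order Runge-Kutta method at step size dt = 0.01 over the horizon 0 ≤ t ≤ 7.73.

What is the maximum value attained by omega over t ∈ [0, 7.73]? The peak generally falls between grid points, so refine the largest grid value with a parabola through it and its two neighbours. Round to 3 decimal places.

t=0.000: state=(2.040, 1.210)
step 1 (dt=0.01): k1=(1.210, -7.820), k2=(1.171, -7.770), k3=(1.171, -7.771), k4=(1.132, -7.722); state += dt/6·(k1+2k2+2k3+k4)
t=0.010: state=(2.052, 1.132)
t=0.020: state=(2.063, 1.056)
t=0.030: state=(2.073, 0.980)
continuing one RK4 step at a time; state shown every 25 steps (Δt=0.25):
t=0.250: state=(2.119, -0.512)
t=0.500: state=(1.798, -2.052)
t=0.750: state=(1.102, -3.451)
t=1.000: state=(0.153, -3.883)
t=1.250: state=(-0.700, -2.714)
t=1.500: state=(-1.143, -0.810)
t=1.750: state=(-1.117, 0.962)
t=2.000: state=(-0.704, 2.223)
t=2.250: state=(-0.086, 2.527)
t=2.500: state=(0.466, 1.736)
t=2.750: state=(0.736, 0.399)
t=3.000: state=(0.673, -0.855)
t=3.250: state=(0.352, -1.600)
t=3.500: state=(-0.062, -1.580)
t=3.750: state=(-0.382, -0.895)
t=4.000: state=(-0.489, 0.038)
t=4.250: state=(-0.377, 0.803)
t=4.500: state=(-0.126, 1.118)
t=4.750: state=(0.137, 0.909)
t=5.000: state=(0.299, 0.349)
t=5.250: state=(0.308, -0.263)
t=5.500: state=(0.185, -0.665)
t=5.750: state=(0.004, -0.722)
t=6.000: state=(-0.149, -0.461)
t=6.250: state=(-0.213, -0.047)
t=6.500: state=(-0.176, 0.318)
t=6.750: state=(-0.071, 0.489)
t=7.000: state=(0.048, 0.423)
t=7.250: state=(0.126, 0.187)
t=7.500: state=(0.138, -0.089)
t=7.730: state=(0.094, -0.272)
largest grid value and its neighbours: omega(2.180)=2.56100, omega(2.190)=2.56199, omega(2.200)=2.56105
parabola through these three points peaks at t≈2.190 with omega≈2.56199

max omega = 2.562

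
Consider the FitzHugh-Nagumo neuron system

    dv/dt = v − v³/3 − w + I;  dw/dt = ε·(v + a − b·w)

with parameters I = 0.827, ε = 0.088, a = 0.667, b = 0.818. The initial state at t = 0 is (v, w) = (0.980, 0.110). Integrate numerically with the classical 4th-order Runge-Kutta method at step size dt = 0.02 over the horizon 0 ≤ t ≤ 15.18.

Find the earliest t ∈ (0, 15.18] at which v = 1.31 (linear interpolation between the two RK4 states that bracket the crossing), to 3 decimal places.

t=0.000: state=(0.980, 0.110)
step 1 (dt=0.02): k1=(1.383, 0.137), k2=(1.382, 0.138), k3=(1.382, 0.138), k4=(1.381, 0.139); state += dt/6·(k1+2k2+2k3+k4)
t=0.020: state=(1.008, 0.113)
t=0.040: state=(1.035, 0.116)
t=0.060: state=(1.063, 0.118)
t=0.240: state=(1.300, 0.146)
next step: t=0.260: state=(1.325, 0.149) — v has crossed 1.31
linear interpolation between t=0.240 (1.30039) and t=0.260 (1.32515) → t≈0.248

t = 0.248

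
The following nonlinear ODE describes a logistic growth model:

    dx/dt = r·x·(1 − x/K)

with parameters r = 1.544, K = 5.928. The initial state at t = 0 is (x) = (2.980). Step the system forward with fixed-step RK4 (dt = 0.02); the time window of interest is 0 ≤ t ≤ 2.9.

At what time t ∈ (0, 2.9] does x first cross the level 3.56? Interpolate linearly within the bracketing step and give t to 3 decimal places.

t=0.000: state=(2.980)
step 1 (dt=0.02): k1=(2.288), k2=(2.288), k3=(2.288), k4=(2.287); state += dt/6·(k1+2k2+2k3+k4)
t=0.020: state=(3.026)
t=0.040: state=(3.071)
t=0.060: state=(3.117)
continuing one RK4 step at a time; state shown every 5 steps (Δt=0.1):
t=0.100: state=(3.208)
t=0.200: state=(3.434)
t=0.240: state=(3.522)
next step: t=0.260: state=(3.566) — x has crossed 3.56
linear interpolation between t=0.240 (3.52242) and t=0.260 (3.56643) → t≈0.257

t = 0.257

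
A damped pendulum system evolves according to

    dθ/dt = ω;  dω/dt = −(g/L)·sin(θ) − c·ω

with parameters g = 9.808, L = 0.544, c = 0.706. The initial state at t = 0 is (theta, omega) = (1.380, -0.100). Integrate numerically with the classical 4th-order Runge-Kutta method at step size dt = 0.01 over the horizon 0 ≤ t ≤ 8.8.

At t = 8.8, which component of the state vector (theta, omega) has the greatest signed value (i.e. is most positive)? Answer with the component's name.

t=0.000: state=(1.380, -0.100)
step 1 (dt=0.01): k1=(-0.100, -17.632), k2=(-0.188, -17.568), k3=(-0.188, -17.566), k4=(-0.276, -17.501); state += dt/6·(k1+2k2+2k3+k4)
t=0.010: state=(1.378, -0.276)
t=0.020: state=(1.374, -0.450)
t=0.030: state=(1.369, -0.623)
continuing one RK4 step at a time; state shown every 50 steps (Δt=0.5):
t=0.500: state=(-0.275, -4.324)
t=1.000: state=(-0.764, 2.501)
t=1.500: state=(0.699, 1.210)
t=2.000: state=(0.006, -2.732)
t=2.500: state=(-0.485, 1.235)
t=3.000: state=(0.387, 0.892)
t=3.500: state=(0.019, -1.620)
t=4.000: state=(-0.285, 0.723)
t=4.500: state=(0.229, 0.519)
t=5.000: state=(0.005, -0.954)
t=5.500: state=(-0.164, 0.453)
t=6.000: state=(0.138, 0.279)
t=6.500: state=(-0.004, -0.560)
t=7.000: state=(-0.093, 0.288)
t=7.500: state=(0.084, 0.143)
t=8.000: state=(-0.007, -0.327)
t=8.500: state=(-0.053, 0.183)
t=8.800: state=(0.019, 0.229)
compare at T: theta=0.019, omega=0.229

largest component: omega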